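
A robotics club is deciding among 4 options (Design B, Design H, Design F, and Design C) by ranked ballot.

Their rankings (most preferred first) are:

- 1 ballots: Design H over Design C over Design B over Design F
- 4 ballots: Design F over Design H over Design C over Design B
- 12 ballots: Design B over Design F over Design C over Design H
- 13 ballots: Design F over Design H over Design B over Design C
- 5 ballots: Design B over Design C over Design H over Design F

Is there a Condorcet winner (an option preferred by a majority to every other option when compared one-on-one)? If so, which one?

There is no Condorcet winner

Head-to-head results (35 voters total):
Design B vs Design H: Design H wins 18–17.
Design B vs Design F: Design B wins 18–17.
Design B vs Design C: Design B wins 30–5.
Design H vs Design F: Design F wins 29–6.
Design H vs Design C: Design H wins 18–17.
Design F vs Design C: Design F wins 29–6.
No candidate beats all others: Design B beats Design F beats Design H beats Design B, a majority cycle.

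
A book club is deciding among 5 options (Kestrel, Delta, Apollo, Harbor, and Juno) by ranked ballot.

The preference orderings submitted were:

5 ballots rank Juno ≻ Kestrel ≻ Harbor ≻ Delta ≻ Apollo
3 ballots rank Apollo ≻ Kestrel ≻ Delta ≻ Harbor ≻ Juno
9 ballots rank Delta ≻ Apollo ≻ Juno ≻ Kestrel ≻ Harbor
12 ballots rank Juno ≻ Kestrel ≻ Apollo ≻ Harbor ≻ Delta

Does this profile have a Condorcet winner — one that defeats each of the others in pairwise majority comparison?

Yes

Head-to-head results (29 voters total):
Kestrel vs Delta: Kestrel wins 20–9.
Kestrel vs Apollo: Kestrel wins 17–12.
Kestrel vs Harbor: Kestrel wins 29–0.
Kestrel vs Juno: Juno wins 26–3.
Delta vs Apollo: Apollo wins 15–14.
Delta vs Harbor: Harbor wins 17–12.
Delta vs Juno: Juno wins 17–12.
Apollo vs Harbor: Apollo wins 24–5.
Apollo vs Juno: Juno wins 17–12.
Harbor vs Juno: Juno wins 26–3.
Juno beats each rival — Kestrel (26–3), Delta (17–12), Apollo (17–12), Harbor (26–3) — so Juno is the Condorcet winner.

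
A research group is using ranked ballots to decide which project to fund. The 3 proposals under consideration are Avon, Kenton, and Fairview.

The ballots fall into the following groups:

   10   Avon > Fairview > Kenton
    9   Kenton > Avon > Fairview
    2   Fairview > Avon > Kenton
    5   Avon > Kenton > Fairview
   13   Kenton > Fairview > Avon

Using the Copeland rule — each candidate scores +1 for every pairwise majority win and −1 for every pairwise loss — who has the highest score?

Kenton

Pairwise results:
  Avon vs Kenton: Kenton wins 22–17.
  Avon vs Fairview: Avon wins 24–15.
  Kenton vs Fairview: Kenton wins 27–12.
Copeland scores (wins − losses):
  Avon: 1 − 1 = 0
  Kenton: 2 − 0 = 2
  Fairview: 0 − 2 = -2
Kenton has the best Copeland score.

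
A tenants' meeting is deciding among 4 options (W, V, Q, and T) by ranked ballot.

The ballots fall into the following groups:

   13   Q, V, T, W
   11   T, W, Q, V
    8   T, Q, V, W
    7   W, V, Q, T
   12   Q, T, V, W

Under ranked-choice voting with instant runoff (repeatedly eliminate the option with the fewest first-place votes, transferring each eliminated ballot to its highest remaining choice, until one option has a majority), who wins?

Q

Round 1: Q 25, T 19, W 7, V 0. V has the fewest and is eliminated.
Round 2: Q 25, T 19, W 7. W has the fewest and is eliminated.
Round 3: Q 32, T 19. Q has a majority.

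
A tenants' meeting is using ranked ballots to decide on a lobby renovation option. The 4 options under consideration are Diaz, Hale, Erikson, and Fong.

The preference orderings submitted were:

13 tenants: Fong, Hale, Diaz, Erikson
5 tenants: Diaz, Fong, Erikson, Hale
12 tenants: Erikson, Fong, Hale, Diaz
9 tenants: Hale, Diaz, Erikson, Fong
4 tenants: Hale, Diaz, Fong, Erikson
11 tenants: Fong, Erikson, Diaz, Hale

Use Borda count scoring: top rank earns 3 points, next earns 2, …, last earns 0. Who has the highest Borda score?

Fong

Borda scores:
  Diaz: 13·1 + 5·3 + 12·0 + 9·2 + 4·2 + 11·1 = 65
  Hale: 13·2 + 5·0 + 12·1 + 9·3 + 4·3 + 11·0 = 77
  Erikson: 13·0 + 5·1 + 12·3 + 9·1 + 4·0 + 11·2 = 72
  Fong: 13·3 + 5·2 + 12·2 + 9·0 + 4·1 + 11·3 = 110
Fong has the highest total.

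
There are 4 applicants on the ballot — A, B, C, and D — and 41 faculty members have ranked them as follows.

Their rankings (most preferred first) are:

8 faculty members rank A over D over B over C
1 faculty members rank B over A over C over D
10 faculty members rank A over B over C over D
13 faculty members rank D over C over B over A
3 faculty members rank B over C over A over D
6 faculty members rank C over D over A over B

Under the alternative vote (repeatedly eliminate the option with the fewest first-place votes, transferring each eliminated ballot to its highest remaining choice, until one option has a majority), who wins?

A

Round 1: A 18, D 13, C 6, B 4. B has the fewest and is eliminated.
Round 2: A 19, D 13, C 9. C has the fewest and is eliminated.
Round 3: A 22, D 19. A has a majority.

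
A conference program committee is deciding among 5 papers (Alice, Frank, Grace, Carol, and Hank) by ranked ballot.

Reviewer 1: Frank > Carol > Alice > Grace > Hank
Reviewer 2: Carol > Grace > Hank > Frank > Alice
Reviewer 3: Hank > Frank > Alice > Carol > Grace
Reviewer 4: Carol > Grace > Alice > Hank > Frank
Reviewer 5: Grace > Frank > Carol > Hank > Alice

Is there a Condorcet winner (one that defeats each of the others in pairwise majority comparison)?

No

Head-to-head results (5 voters total):
Alice vs Frank: Frank wins 4–1.
Alice vs Grace: Grace wins 3–2.
Alice vs Carol: Carol wins 4–1.
Alice vs Hank: Hank wins 3–2.
Frank vs Grace: Grace wins 3–2.
Frank vs Carol: Frank wins 3–2.
Frank vs Hank: Hank wins 3–2.
Grace vs Carol: Carol wins 4–1.
Grace vs Hank: Grace wins 4–1.
Carol vs Hank: Carol wins 4–1.
No candidate beats all others: Frank beats Carol beats Grace beats Frank, a majority cycle.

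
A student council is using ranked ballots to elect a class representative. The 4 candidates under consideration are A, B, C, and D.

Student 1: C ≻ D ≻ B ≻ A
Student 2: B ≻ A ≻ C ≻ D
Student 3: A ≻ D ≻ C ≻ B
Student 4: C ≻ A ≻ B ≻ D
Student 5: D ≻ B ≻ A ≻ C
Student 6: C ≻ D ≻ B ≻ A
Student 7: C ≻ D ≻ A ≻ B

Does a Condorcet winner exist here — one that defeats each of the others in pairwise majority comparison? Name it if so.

C

Head-to-head results (7 voters total):
A vs B: B wins 4–3.
A vs C: C wins 4–3.
A vs D: D wins 4–3.
B vs C: C wins 5–2.
B vs D: D wins 5–2.
C vs D: C wins 5–2.
C beats each rival — A (4–3), B (5–2), D (5–2) — so C is the Condorcet winner.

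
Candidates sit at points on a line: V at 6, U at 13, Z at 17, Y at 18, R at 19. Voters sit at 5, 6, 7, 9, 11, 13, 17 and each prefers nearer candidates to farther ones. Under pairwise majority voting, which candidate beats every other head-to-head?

With single-peaked preferences on a line, the Condorcet winner is the candidate closest to the median voter.
The median voter (position 9) is closest to V at 6.
Check: V vs Y — voters closer to V: 5 of 7.

V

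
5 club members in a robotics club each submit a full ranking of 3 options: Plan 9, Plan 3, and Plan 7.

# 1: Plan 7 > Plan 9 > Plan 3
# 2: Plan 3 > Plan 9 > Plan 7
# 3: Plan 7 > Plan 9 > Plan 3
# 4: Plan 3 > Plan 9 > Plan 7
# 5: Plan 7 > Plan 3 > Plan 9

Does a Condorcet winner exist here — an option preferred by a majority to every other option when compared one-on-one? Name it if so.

Plan 7

Head-to-head results (5 voters total):
Plan 9 vs Plan 3: Plan 3 wins 3–2.
Plan 9 vs Plan 7: Plan 7 wins 3–2.
Plan 3 vs Plan 7: Plan 7 wins 3–2.
Plan 7 beats each rival — Plan 9 (3–2), Plan 3 (3–2) — so Plan 7 is the Condorcet winner.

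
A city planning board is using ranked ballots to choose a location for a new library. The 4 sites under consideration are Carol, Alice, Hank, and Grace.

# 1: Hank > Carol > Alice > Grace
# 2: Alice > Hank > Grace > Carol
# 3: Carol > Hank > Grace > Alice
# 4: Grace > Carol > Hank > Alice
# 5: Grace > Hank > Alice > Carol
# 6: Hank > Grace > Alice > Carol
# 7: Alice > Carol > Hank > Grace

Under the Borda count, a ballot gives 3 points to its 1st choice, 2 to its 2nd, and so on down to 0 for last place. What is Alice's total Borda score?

Borda scores:
  Carol: 2 + 0 + 3 + 2 + 0 + 0 + 2 = 9
  Alice: 1 + 3 + 0 + 0 + 1 + 1 + 3 = 9
  Hank: 3 + 2 + 2 + 1 + 2 + 3 + 1 = 14
  Grace: 0 + 1 + 1 + 3 + 3 + 2 + 0 = 10

9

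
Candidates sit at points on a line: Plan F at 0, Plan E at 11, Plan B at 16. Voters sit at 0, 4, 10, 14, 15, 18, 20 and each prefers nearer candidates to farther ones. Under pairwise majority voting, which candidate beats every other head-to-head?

With single-peaked preferences on a line, the Condorcet winner is the candidate closest to the median voter.
The median voter (position 14) is closest to Plan B at 16.
Check: Plan B vs Plan F — voters closer to Plan B: 5 of 7.

Plan B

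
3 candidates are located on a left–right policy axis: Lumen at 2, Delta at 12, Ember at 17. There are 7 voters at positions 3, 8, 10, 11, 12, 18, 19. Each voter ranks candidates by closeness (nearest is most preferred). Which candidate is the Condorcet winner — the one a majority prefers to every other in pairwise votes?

Delta

With single-peaked preferences on a line, the Condorcet winner is the candidate closest to the median voter.
The median voter (position 11) is closest to Delta at 12.
Check: Delta vs Ember — voters closer to Delta: 5 of 7.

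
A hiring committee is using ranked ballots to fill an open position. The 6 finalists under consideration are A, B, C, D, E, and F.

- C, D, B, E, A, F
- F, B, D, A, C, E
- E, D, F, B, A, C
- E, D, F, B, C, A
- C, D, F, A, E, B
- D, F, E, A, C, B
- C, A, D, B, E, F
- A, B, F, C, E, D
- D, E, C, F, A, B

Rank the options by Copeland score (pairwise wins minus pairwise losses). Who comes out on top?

Pairwise results:
  A vs B: A wins 5–4.
  A vs C: C wins 5–4.
  A vs D: D wins 7–2.
  A vs E: E wins 5–4.
  A vs F: F wins 6–3.
  B vs C: C wins 5–4.
  B vs D: D wins 7–2.
  B vs E: E wins 5–4.
  B vs F: F wins 6–3.
  C vs D: D wins 5–4.
  C vs E: C wins 5–4.
  C vs F: F wins 5–4.
  D vs E: D wins 6–3.
  D vs F: D wins 7–2.
  E vs F: E wins 5–4.
Copeland scores (wins − losses):
  A: 1 − 4 = -3
  B: 0 − 5 = -5
  C: 3 − 2 = 1
  D: 5 − 0 = 5
  E: 3 − 2 = 1
  F: 3 − 2 = 1
D has the best Copeland score.

D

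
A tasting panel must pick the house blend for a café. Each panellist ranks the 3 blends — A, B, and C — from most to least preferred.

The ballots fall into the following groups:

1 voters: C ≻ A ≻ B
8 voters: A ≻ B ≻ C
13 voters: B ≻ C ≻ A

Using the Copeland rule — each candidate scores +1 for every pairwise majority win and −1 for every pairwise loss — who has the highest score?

Pairwise results:
  A vs B: B wins 13–9.
  A vs C: C wins 14–8.
  B vs C: B wins 21–1.
Copeland scores (wins − losses):
  A: 0 − 2 = -2
  B: 2 − 0 = 2
  C: 1 − 1 = 0
B has the best Copeland score.

B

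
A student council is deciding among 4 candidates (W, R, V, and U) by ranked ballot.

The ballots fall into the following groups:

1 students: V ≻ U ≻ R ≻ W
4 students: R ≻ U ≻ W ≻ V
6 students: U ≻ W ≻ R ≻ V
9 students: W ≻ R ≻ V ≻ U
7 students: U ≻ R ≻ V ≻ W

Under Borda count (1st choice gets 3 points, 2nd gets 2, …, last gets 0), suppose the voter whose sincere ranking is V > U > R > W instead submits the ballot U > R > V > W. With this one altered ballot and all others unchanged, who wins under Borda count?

R

Borda totals with the altered ballot: W 43, R 52, V 17, U 50.
The winner is unchanged: still R.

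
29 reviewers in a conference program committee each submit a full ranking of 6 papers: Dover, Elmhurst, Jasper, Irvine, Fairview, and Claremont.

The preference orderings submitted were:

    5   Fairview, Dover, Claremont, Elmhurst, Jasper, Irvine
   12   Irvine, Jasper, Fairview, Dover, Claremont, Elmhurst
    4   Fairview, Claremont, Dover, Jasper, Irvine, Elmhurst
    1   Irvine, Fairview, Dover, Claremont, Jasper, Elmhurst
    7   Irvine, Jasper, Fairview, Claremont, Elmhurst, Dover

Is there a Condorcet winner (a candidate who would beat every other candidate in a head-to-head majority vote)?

Yes

Head-to-head results (29 voters total):
Dover vs Elmhurst: Dover wins 22–7.
Dover vs Jasper: Jasper wins 19–10.
Dover vs Irvine: Irvine wins 20–9.
Dover vs Fairview: Fairview wins 29–0.
Dover vs Claremont: Dover wins 18–11.
Elmhurst vs Jasper: Jasper wins 24–5.
Elmhurst vs Irvine: Irvine wins 24–5.
Elmhurst vs Fairview: Fairview wins 29–0.
Elmhurst vs Claremont: Claremont wins 29–0.
Jasper vs Irvine: Irvine wins 20–9.
Jasper vs Fairview: Jasper wins 19–10.
Jasper vs Claremont: Jasper wins 19–10.
Irvine vs Fairview: Irvine wins 20–9.
Irvine vs Claremont: Irvine wins 20–9.
Fairview vs Claremont: Fairview wins 29–0.
Irvine beats each rival — Dover (20–9), Elmhurst (24–5), Jasper (20–9), Fairview (20–9), Claremont (20–9) — so Irvine is the Condorcet winner.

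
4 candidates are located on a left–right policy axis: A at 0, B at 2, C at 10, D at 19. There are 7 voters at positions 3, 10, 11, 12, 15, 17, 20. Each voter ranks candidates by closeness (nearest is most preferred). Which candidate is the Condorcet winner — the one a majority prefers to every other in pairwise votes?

C

With single-peaked preferences on a line, the Condorcet winner is the candidate closest to the median voter.
The median voter (position 12) is closest to C at 10.
Check: C vs A — voters closer to C: 6 of 7.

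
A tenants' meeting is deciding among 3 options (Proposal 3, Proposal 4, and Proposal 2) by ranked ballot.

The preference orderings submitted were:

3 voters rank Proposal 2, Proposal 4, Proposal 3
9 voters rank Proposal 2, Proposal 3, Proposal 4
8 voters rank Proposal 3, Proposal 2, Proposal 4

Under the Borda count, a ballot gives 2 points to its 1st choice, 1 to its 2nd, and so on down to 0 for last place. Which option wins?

Borda scores:
  Proposal 3: 3·0 + 9·1 + 8·2 = 25
  Proposal 4: 3·1 + 9·0 + 8·0 = 3
  Proposal 2: 3·2 + 9·2 + 8·1 = 32
Proposal 2 has the highest total.

Proposal 2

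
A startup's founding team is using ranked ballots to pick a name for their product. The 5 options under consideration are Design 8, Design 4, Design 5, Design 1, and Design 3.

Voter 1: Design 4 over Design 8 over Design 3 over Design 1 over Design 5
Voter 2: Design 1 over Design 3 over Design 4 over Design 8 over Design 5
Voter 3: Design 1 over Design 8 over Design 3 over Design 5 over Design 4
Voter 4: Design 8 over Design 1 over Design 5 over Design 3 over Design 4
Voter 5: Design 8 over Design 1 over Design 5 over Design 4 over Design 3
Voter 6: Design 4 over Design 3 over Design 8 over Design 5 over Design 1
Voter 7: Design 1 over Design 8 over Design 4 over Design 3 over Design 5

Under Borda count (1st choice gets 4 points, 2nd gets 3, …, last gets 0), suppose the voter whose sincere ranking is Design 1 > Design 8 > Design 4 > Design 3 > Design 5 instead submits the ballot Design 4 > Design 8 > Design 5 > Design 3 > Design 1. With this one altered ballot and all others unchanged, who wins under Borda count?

Borda totals with the altered ballot: Design 8 20, Design 4 15, Design 5 8, Design 1 15, Design 3 12.
The winner is unchanged: still Design 8.

Design 8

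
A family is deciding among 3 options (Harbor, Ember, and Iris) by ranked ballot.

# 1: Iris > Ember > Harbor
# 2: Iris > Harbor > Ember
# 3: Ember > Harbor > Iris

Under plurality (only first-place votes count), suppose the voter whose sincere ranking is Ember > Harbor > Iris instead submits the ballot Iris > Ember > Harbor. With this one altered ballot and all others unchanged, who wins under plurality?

Iris

First-place totals with the altered ballot: Harbor 0, Ember 0, Iris 3.
The winner is unchanged: still Iris.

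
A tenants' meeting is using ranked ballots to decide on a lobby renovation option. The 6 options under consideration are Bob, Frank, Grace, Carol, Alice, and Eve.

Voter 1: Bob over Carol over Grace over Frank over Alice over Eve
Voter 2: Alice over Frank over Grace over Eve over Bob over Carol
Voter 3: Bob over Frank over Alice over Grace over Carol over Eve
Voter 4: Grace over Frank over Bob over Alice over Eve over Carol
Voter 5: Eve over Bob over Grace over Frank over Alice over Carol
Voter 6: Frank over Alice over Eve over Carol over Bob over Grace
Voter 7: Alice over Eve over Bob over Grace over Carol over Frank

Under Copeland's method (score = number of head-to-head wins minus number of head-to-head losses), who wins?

Pairwise results:
  Bob vs Frank: Bob wins 4–3.
  Bob vs Grace: Bob wins 5–2.
  Bob vs Carol: Bob wins 6–1.
  Bob vs Alice: Bob wins 4–3.
  Bob vs Eve: Eve wins 4–3.
  Frank vs Grace: Grace wins 4–3.
  Frank vs Carol: Frank wins 5–2.
  Frank vs Alice: Frank wins 5–2.
  Frank vs Eve: Frank wins 5–2.
  Grace vs Carol: Grace wins 5–2.
  Grace vs Alice: Alice wins 4–3.
  Grace vs Eve: Grace wins 4–3.
  Carol vs Alice: Alice wins 6–1.
  Carol vs Eve: Eve wins 5–2.
  Alice vs Eve: Alice wins 6–1.
Copeland scores (wins − losses):
  Bob: 4 − 1 = 3
  Frank: 3 − 2 = 1
  Grace: 3 − 2 = 1
  Carol: 0 − 5 = -5
  Alice: 3 − 2 = 1
  Eve: 2 − 3 = -1
Bob has the best Copeland score.

Bob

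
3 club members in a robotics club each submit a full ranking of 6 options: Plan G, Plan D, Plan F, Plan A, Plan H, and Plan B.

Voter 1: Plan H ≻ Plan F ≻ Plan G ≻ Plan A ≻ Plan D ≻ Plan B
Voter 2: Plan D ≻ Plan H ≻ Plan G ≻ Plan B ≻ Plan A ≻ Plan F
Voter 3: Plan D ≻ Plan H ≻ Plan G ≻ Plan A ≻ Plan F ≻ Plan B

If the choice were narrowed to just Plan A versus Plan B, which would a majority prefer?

Plan A

Ballots ranking Plan A above Plan B: 2.
Ballots ranking Plan B above Plan A: 1.
Plan A wins the head-to-head, 2–1.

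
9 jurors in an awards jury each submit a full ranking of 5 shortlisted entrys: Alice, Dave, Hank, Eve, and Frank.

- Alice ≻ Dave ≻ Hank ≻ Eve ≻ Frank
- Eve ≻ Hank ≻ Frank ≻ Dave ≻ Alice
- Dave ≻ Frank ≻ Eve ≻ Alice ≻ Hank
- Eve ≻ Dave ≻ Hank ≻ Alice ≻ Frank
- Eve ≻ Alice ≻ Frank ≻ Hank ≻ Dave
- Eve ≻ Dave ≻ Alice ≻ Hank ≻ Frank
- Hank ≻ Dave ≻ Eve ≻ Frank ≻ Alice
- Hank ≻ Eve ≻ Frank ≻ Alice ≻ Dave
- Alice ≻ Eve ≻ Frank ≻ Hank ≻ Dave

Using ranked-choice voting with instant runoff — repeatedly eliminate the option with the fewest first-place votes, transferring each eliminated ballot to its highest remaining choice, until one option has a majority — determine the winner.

Round 1: Eve 4, Alice 2, Hank 2, Dave 1, Frank 0. Frank has the fewest and is eliminated.
Round 2: Eve 4, Alice 2, Hank 2, Dave 1. Dave has the fewest and is eliminated.
Round 3: Eve 5, Alice 2, Hank 2. Eve has a majority.

Eve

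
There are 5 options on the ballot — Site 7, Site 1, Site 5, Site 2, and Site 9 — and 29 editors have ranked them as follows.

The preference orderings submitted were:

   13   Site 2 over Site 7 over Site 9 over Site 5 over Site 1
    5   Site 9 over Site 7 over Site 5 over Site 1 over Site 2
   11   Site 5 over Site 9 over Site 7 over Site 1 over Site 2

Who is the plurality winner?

Site 2

First-place vote totals:
  Site 7: 0
  Site 1: 0
  Site 5: 11
  Site 2: 13
  Site 9: 5
Site 2 has the most first-place votes.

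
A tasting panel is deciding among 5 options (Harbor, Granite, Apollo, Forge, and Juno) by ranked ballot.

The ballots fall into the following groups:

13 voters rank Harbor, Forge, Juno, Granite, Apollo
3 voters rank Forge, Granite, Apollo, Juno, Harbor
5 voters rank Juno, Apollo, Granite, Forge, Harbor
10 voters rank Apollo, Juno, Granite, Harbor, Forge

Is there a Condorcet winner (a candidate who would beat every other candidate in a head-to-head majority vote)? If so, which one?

There is no Condorcet winner

Head-to-head results (31 voters total):
Harbor vs Granite: Granite wins 18–13.
Harbor vs Apollo: Apollo wins 18–13.
Harbor vs Forge: Harbor wins 23–8.
Harbor vs Juno: Juno wins 18–13.
Granite vs Apollo: Granite wins 16–15.
Granite vs Forge: Forge wins 16–15.
Granite vs Juno: Juno wins 28–3.
Apollo vs Forge: Forge wins 16–15.
Apollo vs Juno: Juno wins 18–13.
Forge vs Juno: Forge wins 16–15.
No candidate beats all others: Harbor beats Forge beats Granite beats Harbor, a majority cycle.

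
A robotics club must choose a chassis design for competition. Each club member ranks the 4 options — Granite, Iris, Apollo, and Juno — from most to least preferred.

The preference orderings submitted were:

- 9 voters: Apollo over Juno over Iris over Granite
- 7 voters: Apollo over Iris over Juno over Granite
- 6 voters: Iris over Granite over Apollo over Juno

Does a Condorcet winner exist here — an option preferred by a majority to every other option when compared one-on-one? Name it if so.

Apollo

Head-to-head results (22 voters total):
Granite vs Iris: Iris wins 22–0.
Granite vs Apollo: Apollo wins 16–6.
Granite vs Juno: Juno wins 16–6.
Iris vs Apollo: Apollo wins 16–6.
Iris vs Juno: Iris wins 13–9.
Apollo vs Juno: Apollo wins 22–0.
Apollo beats each rival — Granite (16–6), Iris (16–6), Juno (22–0) — so Apollo is the Condorcet winner.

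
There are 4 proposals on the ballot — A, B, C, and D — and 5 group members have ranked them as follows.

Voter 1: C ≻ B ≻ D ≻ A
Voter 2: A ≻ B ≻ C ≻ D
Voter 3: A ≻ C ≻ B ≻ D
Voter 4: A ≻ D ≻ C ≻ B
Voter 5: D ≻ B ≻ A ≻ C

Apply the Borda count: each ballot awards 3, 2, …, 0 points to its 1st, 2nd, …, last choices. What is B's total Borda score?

Borda scores:
  A: 0 + 3 + 3 + 3 + 1 = 10
  B: 2 + 2 + 1 + 0 + 2 = 7
  C: 3 + 1 + 2 + 1 + 0 = 7
  D: 1 + 0 + 0 + 2 + 3 = 6

7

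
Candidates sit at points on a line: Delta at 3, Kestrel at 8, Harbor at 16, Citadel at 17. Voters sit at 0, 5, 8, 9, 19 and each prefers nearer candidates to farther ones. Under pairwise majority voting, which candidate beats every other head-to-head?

Kestrel

With single-peaked preferences on a line, the Condorcet winner is the candidate closest to the median voter.
The median voter (position 8) is closest to Kestrel at 8.
Check: Kestrel vs Citadel — voters closer to Kestrel: 4 of 5.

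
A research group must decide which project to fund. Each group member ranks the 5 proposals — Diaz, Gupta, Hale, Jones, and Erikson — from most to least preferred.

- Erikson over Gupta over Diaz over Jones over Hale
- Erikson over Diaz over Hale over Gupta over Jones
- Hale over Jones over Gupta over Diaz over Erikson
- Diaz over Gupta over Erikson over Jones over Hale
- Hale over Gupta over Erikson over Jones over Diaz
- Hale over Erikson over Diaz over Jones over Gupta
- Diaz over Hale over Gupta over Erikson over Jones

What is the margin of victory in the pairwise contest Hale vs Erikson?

Ballots ranking Hale above Erikson: 4.
Ballots ranking Erikson above Hale: 3.
Hale wins 4–3, a margin of 1.

1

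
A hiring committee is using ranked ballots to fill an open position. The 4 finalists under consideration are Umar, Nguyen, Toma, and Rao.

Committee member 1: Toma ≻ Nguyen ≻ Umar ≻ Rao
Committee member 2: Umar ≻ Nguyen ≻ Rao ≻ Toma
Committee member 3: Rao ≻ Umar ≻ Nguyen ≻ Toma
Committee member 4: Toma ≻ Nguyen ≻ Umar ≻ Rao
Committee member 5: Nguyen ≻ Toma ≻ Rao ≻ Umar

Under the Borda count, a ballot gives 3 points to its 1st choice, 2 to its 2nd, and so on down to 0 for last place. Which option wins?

Borda scores:
  Umar: 1 + 3 + 2 + 1 + 0 = 7
  Nguyen: 2 + 2 + 1 + 2 + 3 = 10
  Toma: 3 + 0 + 0 + 3 + 2 = 8
  Rao: 0 + 1 + 3 + 0 + 1 = 5
Nguyen has the highest total.

Nguyen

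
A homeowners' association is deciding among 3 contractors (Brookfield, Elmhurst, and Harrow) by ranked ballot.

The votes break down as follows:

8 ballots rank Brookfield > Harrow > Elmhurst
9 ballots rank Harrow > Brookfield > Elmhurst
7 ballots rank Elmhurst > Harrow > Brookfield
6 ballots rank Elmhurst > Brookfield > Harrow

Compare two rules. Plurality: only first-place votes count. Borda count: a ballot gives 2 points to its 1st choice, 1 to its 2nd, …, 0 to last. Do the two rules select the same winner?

No

Plurality first-place counts: Brookfield 8, Elmhurst 13, Harrow 9 → Elmhurst.
Borda totals: Brookfield 31, Elmhurst 26, Harrow 33 → Harrow.
The two rules disagree: plurality picks Elmhurst, Borda picks Harrow.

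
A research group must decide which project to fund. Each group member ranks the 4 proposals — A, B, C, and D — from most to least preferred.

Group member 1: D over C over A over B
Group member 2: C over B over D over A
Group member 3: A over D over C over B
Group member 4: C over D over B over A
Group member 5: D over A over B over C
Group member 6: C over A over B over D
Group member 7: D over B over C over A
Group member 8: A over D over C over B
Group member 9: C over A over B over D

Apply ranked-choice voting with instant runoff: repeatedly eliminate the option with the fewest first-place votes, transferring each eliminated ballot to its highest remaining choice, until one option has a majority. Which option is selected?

Round 1: C 4, D 3, A 2, B 0. B has the fewest and is eliminated.
Round 2: C 4, D 3, A 2. A has the fewest and is eliminated.
Round 3: D 5, C 4. D has a majority.

D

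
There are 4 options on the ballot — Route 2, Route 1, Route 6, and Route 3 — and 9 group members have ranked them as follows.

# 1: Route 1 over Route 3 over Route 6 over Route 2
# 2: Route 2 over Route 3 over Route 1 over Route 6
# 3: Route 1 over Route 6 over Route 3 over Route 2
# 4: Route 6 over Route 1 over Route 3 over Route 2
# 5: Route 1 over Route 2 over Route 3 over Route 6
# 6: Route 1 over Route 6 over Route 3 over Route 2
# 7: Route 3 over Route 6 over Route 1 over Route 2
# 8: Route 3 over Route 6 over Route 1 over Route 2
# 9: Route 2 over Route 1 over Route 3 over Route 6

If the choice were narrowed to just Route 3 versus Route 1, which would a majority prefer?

Route 1

Ballots ranking Route 3 above Route 1: 3.
Ballots ranking Route 1 above Route 3: 6.
Route 1 wins the head-to-head, 6–3.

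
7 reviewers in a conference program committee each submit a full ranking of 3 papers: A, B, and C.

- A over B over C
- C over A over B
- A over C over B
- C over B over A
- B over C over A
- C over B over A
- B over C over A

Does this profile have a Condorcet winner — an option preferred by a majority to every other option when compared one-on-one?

Yes

Head-to-head results (7 voters total):
A vs B: B wins 4–3.
A vs C: C wins 5–2.
B vs C: C wins 4–3.
C beats each rival — A (5–2), B (4–3) — so C is the Condorcet winner.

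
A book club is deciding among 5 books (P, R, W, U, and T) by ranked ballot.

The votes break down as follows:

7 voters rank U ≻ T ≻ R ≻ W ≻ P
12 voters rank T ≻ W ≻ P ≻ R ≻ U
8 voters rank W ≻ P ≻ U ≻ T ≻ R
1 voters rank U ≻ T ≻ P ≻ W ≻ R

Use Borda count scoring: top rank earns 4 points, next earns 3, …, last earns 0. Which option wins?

Borda scores:
  P: 7·0 + 12·2 + 8·3 + 2 = 50
  R: 7·2 + 12·1 + 8·0 + 0 = 26
  W: 7·1 + 12·3 + 8·4 + 1 = 76
  U: 7·4 + 12·0 + 8·2 + 4 = 48
  T: 7·3 + 12·4 + 8·1 + 3 = 80
T has the highest total.

T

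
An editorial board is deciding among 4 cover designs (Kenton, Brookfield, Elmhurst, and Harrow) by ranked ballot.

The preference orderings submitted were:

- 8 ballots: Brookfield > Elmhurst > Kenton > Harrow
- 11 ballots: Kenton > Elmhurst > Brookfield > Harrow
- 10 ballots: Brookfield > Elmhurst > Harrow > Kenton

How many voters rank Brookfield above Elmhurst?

Ballots ranking Brookfield above Elmhurst: 8+10 = 18.
Ballots ranking Elmhurst above Brookfield: 11.
So 18 of 29 voters prefer Brookfield to Elmhurst.

18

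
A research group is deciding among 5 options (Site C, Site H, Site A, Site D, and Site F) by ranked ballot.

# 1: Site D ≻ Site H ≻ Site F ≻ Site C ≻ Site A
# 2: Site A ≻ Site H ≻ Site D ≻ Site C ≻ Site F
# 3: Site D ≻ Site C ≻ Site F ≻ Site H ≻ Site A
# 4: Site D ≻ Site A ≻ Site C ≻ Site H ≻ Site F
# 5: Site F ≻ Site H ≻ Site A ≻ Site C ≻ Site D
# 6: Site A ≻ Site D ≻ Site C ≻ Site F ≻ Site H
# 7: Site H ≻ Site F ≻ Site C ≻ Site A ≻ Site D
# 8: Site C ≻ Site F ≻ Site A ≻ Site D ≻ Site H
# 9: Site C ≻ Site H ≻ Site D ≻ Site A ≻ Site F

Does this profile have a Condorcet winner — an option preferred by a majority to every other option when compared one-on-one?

Head-to-head results (9 voters total):
Site C vs Site H: Site C wins 5–4.
Site C vs Site A: Site C wins 5–4.
Site C vs Site D: Site D wins 5–4.
Site C vs Site F: Site C wins 6–3.
Site H vs Site A: Site H wins 5–4.
Site H vs Site D: Site D wins 5–4.
Site H vs Site F: Site H wins 5–4.
Site A vs Site D: Site A wins 5–4.
Site A vs Site F: Site F wins 5–4.
Site D vs Site F: Site D wins 6–3.
No candidate beats all others: Site C beats Site A beats Site D beats Site C, a majority cycle.

No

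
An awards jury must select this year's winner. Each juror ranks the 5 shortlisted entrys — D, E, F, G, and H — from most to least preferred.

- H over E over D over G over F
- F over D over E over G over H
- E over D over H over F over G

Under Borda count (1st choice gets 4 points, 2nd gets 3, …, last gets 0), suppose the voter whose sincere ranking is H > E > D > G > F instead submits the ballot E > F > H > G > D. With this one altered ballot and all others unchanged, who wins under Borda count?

E

Borda totals with the altered ballot: D 6, E 10, F 8, G 2, H 4.
The winner is unchanged: still E.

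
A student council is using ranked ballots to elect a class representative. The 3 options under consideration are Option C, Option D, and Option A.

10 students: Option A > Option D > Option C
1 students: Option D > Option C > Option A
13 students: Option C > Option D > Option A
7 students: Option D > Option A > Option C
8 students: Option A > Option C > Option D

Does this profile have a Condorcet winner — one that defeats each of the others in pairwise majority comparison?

Head-to-head results (39 voters total):
Option C vs Option D: Option C wins 21–18.
Option C vs Option A: Option A wins 25–14.
Option D vs Option A: Option D wins 21–18.
No candidate beats all others: Option C beats Option D beats Option A beats Option C, a majority cycle.

No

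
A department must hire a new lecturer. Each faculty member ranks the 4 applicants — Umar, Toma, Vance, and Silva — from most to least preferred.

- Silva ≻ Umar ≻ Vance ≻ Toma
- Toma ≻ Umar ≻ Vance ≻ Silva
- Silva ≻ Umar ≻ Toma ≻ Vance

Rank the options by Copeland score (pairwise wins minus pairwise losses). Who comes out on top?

Silva

Pairwise results:
  Umar vs Toma: Umar wins 2–1.
  Umar vs Vance: Umar wins 3–0.
  Umar vs Silva: Silva wins 2–1.
  Toma vs Vance: Toma wins 2–1.
  Toma vs Silva: Silva wins 2–1.
  Vance vs Silva: Silva wins 2–1.
Copeland scores (wins − losses):
  Umar: 2 − 1 = 1
  Toma: 1 − 2 = -1
  Vance: 0 − 3 = -3
  Silva: 3 − 0 = 3
Silva has the best Copeland score.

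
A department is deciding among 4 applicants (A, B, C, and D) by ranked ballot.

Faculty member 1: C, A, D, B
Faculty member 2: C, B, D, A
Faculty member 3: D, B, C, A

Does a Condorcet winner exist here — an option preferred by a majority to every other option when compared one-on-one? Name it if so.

Head-to-head results (3 voters total):
A vs B: B wins 2–1.
A vs C: C wins 3–0.
A vs D: D wins 2–1.
B vs C: C wins 2–1.
B vs D: D wins 2–1.
C vs D: C wins 2–1.
C beats each rival — A (3–0), B (2–1), D (2–1) — so C is the Condorcet winner.

C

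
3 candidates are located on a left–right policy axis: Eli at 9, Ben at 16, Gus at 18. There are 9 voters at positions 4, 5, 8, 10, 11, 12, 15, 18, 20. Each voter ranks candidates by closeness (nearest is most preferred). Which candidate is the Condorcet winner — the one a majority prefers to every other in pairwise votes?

With single-peaked preferences on a line, the Condorcet winner is the candidate closest to the median voter.
The median voter (position 11) is closest to Eli at 9.
Check: Eli vs Ben — voters closer to Eli: 6 of 9.

Eli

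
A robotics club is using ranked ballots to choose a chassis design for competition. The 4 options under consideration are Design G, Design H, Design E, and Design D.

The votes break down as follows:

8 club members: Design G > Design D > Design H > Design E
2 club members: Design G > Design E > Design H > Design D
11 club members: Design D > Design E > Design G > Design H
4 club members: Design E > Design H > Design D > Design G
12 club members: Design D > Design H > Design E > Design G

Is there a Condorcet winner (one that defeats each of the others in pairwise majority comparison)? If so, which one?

Head-to-head results (37 voters total):
Design G vs Design H: Design G wins 21–16.
Design G vs Design E: Design E wins 27–10.
Design G vs Design D: Design D wins 27–10.
Design H vs Design E: Design H wins 20–17.
Design H vs Design D: Design D wins 31–6.
Design E vs Design D: Design D wins 31–6.
Design D beats each rival — Design G (27–10), Design H (31–6), Design E (31–6) — so Design D is the Condorcet winner.

Design D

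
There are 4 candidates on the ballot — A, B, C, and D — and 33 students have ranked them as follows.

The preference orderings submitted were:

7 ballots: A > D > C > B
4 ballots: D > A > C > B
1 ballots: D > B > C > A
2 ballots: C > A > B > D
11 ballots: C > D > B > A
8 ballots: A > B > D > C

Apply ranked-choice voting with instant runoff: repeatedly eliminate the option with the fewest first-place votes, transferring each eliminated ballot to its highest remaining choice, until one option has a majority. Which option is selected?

Round 1: A 15, C 13, D 5, B 0. B has the fewest and is eliminated.
Round 2: A 15, C 13, D 5. D has the fewest and is eliminated.
Round 3: A 19, C 14. A has a majority.

A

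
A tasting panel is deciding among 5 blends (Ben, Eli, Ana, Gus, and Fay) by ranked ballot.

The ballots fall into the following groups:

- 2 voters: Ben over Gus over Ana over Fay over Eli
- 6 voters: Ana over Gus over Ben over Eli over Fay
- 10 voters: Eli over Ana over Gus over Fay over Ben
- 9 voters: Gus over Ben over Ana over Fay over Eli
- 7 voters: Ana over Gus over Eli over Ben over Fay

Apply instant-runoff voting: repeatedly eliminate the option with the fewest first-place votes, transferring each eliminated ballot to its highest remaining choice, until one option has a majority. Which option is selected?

Round 1: Ana 13, Eli 10, Gus 9, Ben 2, Fay 0. Fay has the fewest and is eliminated.
Round 2: Ana 13, Eli 10, Gus 9, Ben 2. Ben has the fewest and is eliminated.
Round 3: Ana 13, Gus 11, Eli 10. Eli has the fewest and is eliminated.
Round 4: Ana 23, Gus 11. Ana has a majority.

Ana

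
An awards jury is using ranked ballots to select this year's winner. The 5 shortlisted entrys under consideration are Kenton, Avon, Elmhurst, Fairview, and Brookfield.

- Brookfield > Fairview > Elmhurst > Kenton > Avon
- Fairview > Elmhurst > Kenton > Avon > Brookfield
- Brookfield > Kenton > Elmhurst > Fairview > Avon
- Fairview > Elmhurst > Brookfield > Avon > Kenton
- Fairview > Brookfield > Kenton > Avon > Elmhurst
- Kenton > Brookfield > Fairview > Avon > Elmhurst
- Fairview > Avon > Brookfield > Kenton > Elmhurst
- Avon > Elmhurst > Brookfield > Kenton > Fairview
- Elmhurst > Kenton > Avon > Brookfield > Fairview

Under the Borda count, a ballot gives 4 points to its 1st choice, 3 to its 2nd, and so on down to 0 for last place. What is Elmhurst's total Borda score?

Borda scores:
  Kenton: 1 + 2 + 3 + 0 + 2 + 4 + 1 + 1 + 3 = 17
  Avon: 0 + 1 + 0 + 1 + 1 + 1 + 3 + 4 + 2 = 13
  Elmhurst: 2 + 3 + 2 + 3 + 0 + 0 + 0 + 3 + 4 = 17
  Fairview: 3 + 4 + 1 + 4 + 4 + 2 + 4 + 0 + 0 = 22
  Brookfield: 4 + 0 + 4 + 2 + 3 + 3 + 2 + 2 + 1 = 21

17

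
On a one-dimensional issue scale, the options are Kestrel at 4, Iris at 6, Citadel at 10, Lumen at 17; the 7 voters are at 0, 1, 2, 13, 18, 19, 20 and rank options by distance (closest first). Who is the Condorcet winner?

Citadel

With single-peaked preferences on a line, the Condorcet winner is the candidate closest to the median voter.
The median voter (position 13) is closest to Citadel at 10.
Check: Citadel vs Kestrel — voters closer to Citadel: 4 of 7.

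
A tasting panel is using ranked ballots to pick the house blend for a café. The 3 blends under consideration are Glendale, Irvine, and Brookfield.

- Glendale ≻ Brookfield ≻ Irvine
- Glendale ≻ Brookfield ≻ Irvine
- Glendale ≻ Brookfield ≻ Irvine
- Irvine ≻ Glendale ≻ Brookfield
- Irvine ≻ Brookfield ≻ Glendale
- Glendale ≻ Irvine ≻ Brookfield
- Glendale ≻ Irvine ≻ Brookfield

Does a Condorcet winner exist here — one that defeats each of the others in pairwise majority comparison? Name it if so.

Head-to-head results (7 voters total):
Glendale vs Irvine: Glendale wins 5–2.
Glendale vs Brookfield: Glendale wins 6–1.
Irvine vs Brookfield: Irvine wins 4–3.
Glendale beats each rival — Irvine (5–2), Brookfield (6–1) — so Glendale is the Condorcet winner.

Glendale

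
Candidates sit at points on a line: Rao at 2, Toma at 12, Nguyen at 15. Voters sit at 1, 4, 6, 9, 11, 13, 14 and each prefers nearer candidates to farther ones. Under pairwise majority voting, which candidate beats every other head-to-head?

Toma

With single-peaked preferences on a line, the Condorcet winner is the candidate closest to the median voter.
The median voter (position 9) is closest to Toma at 12.
Check: Toma vs Nguyen — voters closer to Toma: 6 of 7.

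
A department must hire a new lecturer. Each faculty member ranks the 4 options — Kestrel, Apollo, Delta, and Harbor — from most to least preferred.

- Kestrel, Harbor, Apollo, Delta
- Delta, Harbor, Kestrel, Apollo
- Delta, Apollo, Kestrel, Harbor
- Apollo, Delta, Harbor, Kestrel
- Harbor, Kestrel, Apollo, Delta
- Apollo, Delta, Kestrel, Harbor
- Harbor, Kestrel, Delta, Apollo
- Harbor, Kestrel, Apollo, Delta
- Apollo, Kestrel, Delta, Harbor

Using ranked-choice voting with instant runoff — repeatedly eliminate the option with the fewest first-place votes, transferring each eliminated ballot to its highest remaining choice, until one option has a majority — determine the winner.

Round 1: Apollo 3, Harbor 3, Delta 2, Kestrel 1. Kestrel has the fewest and is eliminated.
Round 2: Harbor 4, Apollo 3, Delta 2. Delta has the fewest and is eliminated.
Round 3: Harbor 5, Apollo 4. Harbor has a majority.

Harbor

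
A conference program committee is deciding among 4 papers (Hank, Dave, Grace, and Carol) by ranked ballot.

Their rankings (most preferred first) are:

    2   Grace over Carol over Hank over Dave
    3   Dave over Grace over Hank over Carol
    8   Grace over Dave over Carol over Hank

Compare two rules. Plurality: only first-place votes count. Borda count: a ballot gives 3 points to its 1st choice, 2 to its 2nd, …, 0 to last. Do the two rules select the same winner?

Yes

Plurality first-place counts: Hank 0, Dave 3, Grace 10, Carol 0 → Grace.
Borda totals: Hank 5, Dave 25, Grace 36, Carol 12 → Grace.
The two rules agree on Grace.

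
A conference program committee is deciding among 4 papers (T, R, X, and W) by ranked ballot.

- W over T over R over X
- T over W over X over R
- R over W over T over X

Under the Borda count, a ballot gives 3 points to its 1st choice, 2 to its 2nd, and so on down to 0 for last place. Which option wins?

Borda scores:
  T: 2 + 3 + 1 = 6
  R: 1 + 0 + 3 = 4
  X: 0 + 1 + 0 = 1
  W: 3 + 2 + 2 = 7
W has the highest total.

W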